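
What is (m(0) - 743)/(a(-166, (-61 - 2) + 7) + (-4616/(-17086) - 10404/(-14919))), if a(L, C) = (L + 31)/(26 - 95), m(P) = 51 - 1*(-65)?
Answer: -612666652719/2857205839 ≈ -214.43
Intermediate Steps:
m(P) = 116 (m(P) = 51 + 65 = 116)
a(L, C) = -31/69 - L/69 (a(L, C) = (31 + L)/(-69) = (31 + L)*(-1/69) = -31/69 - L/69)
(m(0) - 743)/(a(-166, (-61 - 2) + 7) + (-4616/(-17086) - 10404/(-14919))) = (116 - 743)/((-31/69 - 1/69*(-166)) + (-4616/(-17086) - 10404/(-14919))) = -627/((-31/69 + 166/69) + (-4616*(-1/17086) - 10404*(-1/14919))) = -627/(45/23 + (2308/8543 + 3468/4973)) = -627/(45/23 + 41104808/42484339) = -627/2857205839/977139797 = -627*977139797/2857205839 = -612666652719/2857205839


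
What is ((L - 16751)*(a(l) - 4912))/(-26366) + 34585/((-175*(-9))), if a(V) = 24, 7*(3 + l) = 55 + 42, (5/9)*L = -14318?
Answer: -32645877913/4152645 ≈ -7861.5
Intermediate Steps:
L = -128862/5 (L = (9/5)*(-14318) = -128862/5 ≈ -25772.)
l = 76/7 (l = -3 + (55 + 42)/7 = -3 + (1/7)*97 = -3 + 97/7 = 76/7 ≈ 10.857)
((L - 16751)*(a(l) - 4912))/(-26366) + 34585/((-175*(-9))) = ((-128862/5 - 16751)*(24 - 4912))/(-26366) + 34585/((-175*(-9))) = -212617/5*(-4888)*(-1/26366) + 34585/1575 = (1039271896/5)*(-1/26366) + 34585*(1/1575) = -519635948/65915 + 6917/315 = -32645877913/4152645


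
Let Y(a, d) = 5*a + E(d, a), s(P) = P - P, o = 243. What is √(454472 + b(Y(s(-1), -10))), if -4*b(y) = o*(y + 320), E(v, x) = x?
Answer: 2*√108758 ≈ 659.57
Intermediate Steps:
s(P) = 0
Y(a, d) = 6*a (Y(a, d) = 5*a + a = 6*a)
b(y) = -19440 - 243*y/4 (b(y) = -243*(y + 320)/4 = -243*(320 + y)/4 = -(77760 + 243*y)/4 = -19440 - 243*y/4)
√(454472 + b(Y(s(-1), -10))) = √(454472 + (-19440 - 729*0/2)) = √(454472 + (-19440 - 243/4*0)) = √(454472 + (-19440 + 0)) = √(454472 - 19440) = √435032 = 2*√108758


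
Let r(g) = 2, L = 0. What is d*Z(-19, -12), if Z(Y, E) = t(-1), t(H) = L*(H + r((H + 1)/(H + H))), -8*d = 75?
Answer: 0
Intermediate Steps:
d = -75/8 (d = -1/8*75 = -75/8 ≈ -9.3750)
t(H) = 0 (t(H) = 0*(H + 2) = 0*(2 + H) = 0)
Z(Y, E) = 0
d*Z(-19, -12) = -75/8*0 = 0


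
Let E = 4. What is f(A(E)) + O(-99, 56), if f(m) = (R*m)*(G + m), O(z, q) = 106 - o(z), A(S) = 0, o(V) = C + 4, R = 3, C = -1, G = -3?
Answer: 103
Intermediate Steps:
o(V) = 3 (o(V) = -1 + 4 = 3)
O(z, q) = 103 (O(z, q) = 106 - 1*3 = 106 - 3 = 103)
f(m) = 3*m*(-3 + m) (f(m) = (3*m)*(-3 + m) = 3*m*(-3 + m))
f(A(E)) + O(-99, 56) = 3*0*(-3 + 0) + 103 = 3*0*(-3) + 103 = 0 + 103 = 103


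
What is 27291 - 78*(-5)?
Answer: 27681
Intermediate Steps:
27291 - 78*(-5) = 27291 + 390 = 27681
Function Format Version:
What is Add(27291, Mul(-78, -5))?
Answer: 27681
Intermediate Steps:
Add(27291, Mul(-78, -5)) = Add(27291, 390) = 27681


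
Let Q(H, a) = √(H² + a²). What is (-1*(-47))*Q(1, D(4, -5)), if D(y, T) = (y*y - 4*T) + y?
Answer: 47*√1601 ≈ 1880.6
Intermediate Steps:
D(y, T) = y + y² - 4*T (D(y, T) = (y² - 4*T) + y = y + y² - 4*T)
(-1*(-47))*Q(1, D(4, -5)) = (-1*(-47))*√(1² + (4 + 4² - 4*(-5))²) = 47*√(1 + (4 + 16 + 20)²) = 47*√(1 + 40²) = 47*√(1 + 1600) = 47*√1601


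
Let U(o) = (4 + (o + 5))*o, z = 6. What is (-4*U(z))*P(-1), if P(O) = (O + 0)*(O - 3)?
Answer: -1440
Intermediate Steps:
P(O) = O*(-3 + O)
U(o) = o*(9 + o) (U(o) = (4 + (5 + o))*o = (9 + o)*o = o*(9 + o))
(-4*U(z))*P(-1) = (-24*(9 + 6))*(-(-3 - 1)) = (-24*15)*(-1*(-4)) = -4*90*4 = -360*4 = -1440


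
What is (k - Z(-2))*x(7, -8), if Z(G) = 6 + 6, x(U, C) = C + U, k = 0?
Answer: 12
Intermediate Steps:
Z(G) = 12
(k - Z(-2))*x(7, -8) = (0 - 1*12)*(-8 + 7) = (0 - 12)*(-1) = -12*(-1) = 12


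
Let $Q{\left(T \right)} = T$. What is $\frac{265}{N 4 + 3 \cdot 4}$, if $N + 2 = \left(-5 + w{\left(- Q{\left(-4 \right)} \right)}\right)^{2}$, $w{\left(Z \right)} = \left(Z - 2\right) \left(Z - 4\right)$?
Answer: $\frac{265}{104} \approx 2.5481$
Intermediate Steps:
$w{\left(Z \right)} = \left(-4 + Z\right) \left(-2 + Z\right)$ ($w{\left(Z \right)} = \left(-2 + Z\right) \left(-4 + Z\right) = \left(-4 + Z\right) \left(-2 + Z\right)$)
$N = 23$ ($N = -2 + \left(-5 + \left(8 + \left(\left(-1\right) \left(-4\right)\right)^{2} - 6 \left(\left(-1\right) \left(-4\right)\right)\right)\right)^{2} = -2 + \left(-5 + \left(8 + 4^{2} - 24\right)\right)^{2} = -2 + \left(-5 + \left(8 + 16 - 24\right)\right)^{2} = -2 + \left(-5 + 0\right)^{2} = -2 + \left(-5\right)^{2} = -2 + 25 = 23$)
$\frac{265}{N 4 + 3 \cdot 4} = \frac{265}{23 \cdot 4 + 3 \cdot 4} = \frac{265}{92 + 12} = \frac{265}{104}$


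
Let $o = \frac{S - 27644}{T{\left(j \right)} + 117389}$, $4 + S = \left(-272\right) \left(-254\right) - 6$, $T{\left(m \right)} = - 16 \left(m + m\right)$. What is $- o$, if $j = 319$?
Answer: $- \frac{41434}{107181} \approx -0.38658$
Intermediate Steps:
$T{\left(m \right)} = - 32 m$ ($T{\left(m \right)} = - 16 \cdot 2 m = - 32 m$)
$S = 69078$ ($S = -4 - -69082 = -4 + \left(69088 - 6\right) = -4 + 69082 = 69078$)
$o = \frac{41434}{107181}$ ($o = \frac{69078 - 27644}{\left(-32\right) 319 + 117389} = \frac{41434}{-10208 + 117389} = \frac{41434}{107181} \approx 0.38658$)
$- o = \left(-1\right) \frac{41434}{107181} = - \frac{41434}{107181}$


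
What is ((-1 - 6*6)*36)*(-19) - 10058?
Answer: 15250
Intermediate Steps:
((-1 - 6*6)*36)*(-19) - 10058 = ((-1 - 36)*36)*(-19) - 10058 = -37*36*(-19) - 10058 = -1332*(-19) - 10058 = 25308 - 10058 = 15250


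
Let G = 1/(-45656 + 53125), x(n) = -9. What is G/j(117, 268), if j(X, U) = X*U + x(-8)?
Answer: 1/234130743 ≈ 4.2711e-9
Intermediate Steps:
j(X, U) = -9 + U*X (j(X, U) = X*U - 9 = U*X - 9 = -9 + U*X)
G = 1/7469 ≈ 0.00013389
G/j(117, 268) = 1/(7469*(-9 + 268*117)) = 1/(7469*(-9 + 31356)) = (1/7469)/31347 = (1/7469)*(1/31347) = 1/234130743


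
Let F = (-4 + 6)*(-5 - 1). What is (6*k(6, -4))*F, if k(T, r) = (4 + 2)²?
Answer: -2592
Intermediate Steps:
k(T, r) = 36 (k(T, r) = 6² = 36)
F = -12 (F = 2*(-6) = -12)
(6*k(6, -4))*F = (6*36)*(-12) = 216*(-12) = -2592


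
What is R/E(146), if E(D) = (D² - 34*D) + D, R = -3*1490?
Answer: -2235/8249 ≈ -0.27094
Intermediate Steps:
R = -4470
E(D) = D² - 33*D
R/E(146) = -4470*1/(146*(-33 + 146)) = -4470/(146*113) = -4470/16498 = -4470*1/16498 = -2235/8249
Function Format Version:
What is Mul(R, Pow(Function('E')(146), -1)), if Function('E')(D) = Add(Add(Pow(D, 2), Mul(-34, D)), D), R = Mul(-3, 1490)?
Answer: Rational(-2235, 8249) ≈ -0.27094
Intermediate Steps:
R = -4470
Function('E')(D) = Add(Pow(D, 2), Mul(-33, D))
Mul(R, Pow(Function('E')(146), -1)) = Mul(-4470, Pow(Mul(146, Add(-33, 146)), -1)) = Mul(-4470, Pow(Mul(146, 113), -1)) = Mul(-4470, Pow(16498, -1)) = Mul(-4470, Rational(1, 16498)) = Rational(-2235, 8249)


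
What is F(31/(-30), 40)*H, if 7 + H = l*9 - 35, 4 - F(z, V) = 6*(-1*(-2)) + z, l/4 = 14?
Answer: -16093/5 ≈ -3218.6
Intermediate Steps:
l = 56 (l = 4*14 = 56)
F(z, V) = -8 - z (F(z, V) = 4 - (6*(-1*(-2)) + z) = 4 - (6*2 + z) = 4 - (12 + z) = 4 + (-12 - z) = -8 - z)
H = 462 (H = -7 + (56*9 - 35) = -7 + (504 - 35) = -7 + 469 = 462)
F(31/(-30), 40)*H = (-8 - 31/(-30))*462 = (-8 - 31*(-1)/30)*462 = (-8 - 1*(-31/30))*462 = (-8 + 31/30)*462 = -209/30*462 = -16093/5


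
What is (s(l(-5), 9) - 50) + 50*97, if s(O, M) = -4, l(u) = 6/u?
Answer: 4796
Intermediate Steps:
(s(l(-5), 9) - 50) + 50*97 = (-4 - 50) + 50*97 = -54 + 4850 = 4796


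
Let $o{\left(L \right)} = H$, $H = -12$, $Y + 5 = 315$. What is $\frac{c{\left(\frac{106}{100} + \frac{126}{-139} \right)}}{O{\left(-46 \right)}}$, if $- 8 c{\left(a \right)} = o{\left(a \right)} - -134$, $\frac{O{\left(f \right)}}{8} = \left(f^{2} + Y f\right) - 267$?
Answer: $\frac{61}{397152} \approx 0.00015359$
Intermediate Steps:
$Y = 310$ ($Y = -5 + 315 = 310$)
$O{\left(f \right)} = -2136 + 8 f^{2} + 2480 f$ ($O{\left(f \right)} = 8 \left(\left(f^{2} + 310 f\right) - 267\right) = 8 \left(-267 + f^{2} + 310 f\right) = -2136 + 8 f^{2} + 2480 f$)
$o{\left(L \right)} = -12$
$c{\left(a \right)} = - \frac{61}{4}$ ($c{\left(a \right)} = - \frac{-12 - -134}{8} = - \frac{-12 + 134}{8} = \left(- \frac{1}{8}\right) 122 = - \frac{61}{4}$)
$\frac{c{\left(\frac{106}{100} + \frac{126}{-139} \right)}}{O{\left(-46 \right)}} = - \frac{61}{4 \left(-2136 + 8 \left(-46\right)^{2} + 2480 \left(-46\right)\right)} = - \frac{61}{4 \left(-2136 + 8 \cdot 2116 - 114080\right)} = - \frac{61}{4 \left(-2136 + 16928 - 114080\right)} = - \frac{61}{4 \left(-99288\right)} = \left(- \frac{61}{4}\right) \left(- \frac{1}{99288}\right) = \frac{61}{397152}$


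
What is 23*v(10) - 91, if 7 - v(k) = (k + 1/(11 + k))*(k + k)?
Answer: -95590/21 ≈ -4551.9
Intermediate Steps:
v(k) = 7 - 2*k*(k + 1/(11 + k)) (v(k) = 7 - (k + 1/(11 + k))*(k + k) = 7 - (k + 1/(11 + k))*2*k = 7 - 2*k*(k + 1/(11 + k)))
23*v(10) - 91 = 23*((77 - 22*10² - 2*10³ + 5*10)/(11 + 10)) - 91 = 23*((77 - 22*100 - 2*1000 + 50)/21) - 91 = 23*((77 - 2200 - 2000 + 50)/21) - 91 = 23*((1/21)*(-4073)) - 91 = 23*(-4073/21) - 91 = -93679/21 - 91 = -95590/21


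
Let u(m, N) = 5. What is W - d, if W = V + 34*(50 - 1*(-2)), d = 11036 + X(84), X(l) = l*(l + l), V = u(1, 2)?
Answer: -23375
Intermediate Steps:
V = 5
X(l) = 2*l² (X(l) = l*(2*l) = 2*l²)
d = 25148 (d = 11036 + 2*84² = 11036 + 2*7056 = 11036 + 14112 = 25148)
W = 1773 (W = 5 + 34*(50 - 1*(-2)) = 5 + 34*(50 + 2) = 5 + 34*52 = 5 + 1768 = 1773)
W - d = 1773 - 1*25148 = 1773 - 25148 = -23375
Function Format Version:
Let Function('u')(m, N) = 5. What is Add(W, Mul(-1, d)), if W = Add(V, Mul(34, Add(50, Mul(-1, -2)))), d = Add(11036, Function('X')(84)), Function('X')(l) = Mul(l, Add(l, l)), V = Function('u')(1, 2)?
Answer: -23375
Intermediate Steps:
V = 5
Function('X')(l) = Mul(2, Pow(l, 2)) (Function('X')(l) = Mul(l, Mul(2, l)) = Mul(2, Pow(l, 2)))
d = 25148 (d = Add(11036, Mul(2, Pow(84, 2))) = Add(11036, Mul(2, 7056)) = Add(11036, 14112) = 25148)
W = 1773 (W = Add(5, Mul(34, Add(50, Mul(-1, -2)))) = Add(5, Mul(34, Add(50, 2))) = Add(5, Mul(34, 52)) = Add(5, 1768) = 1773)
Add(W, Mul(-1, d)) = Add(1773, Mul(-1, 25148)) = Add(1773, -25148) = -23375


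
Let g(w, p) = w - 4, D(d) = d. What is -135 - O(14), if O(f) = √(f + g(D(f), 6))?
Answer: -135 - 2*√6 ≈ -139.90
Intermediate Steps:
g(w, p) = -4 + w
O(f) = √(-4 + 2*f) (O(f) = √(f + (-4 + f)) = √(-4 + 2*f))
-135 - O(14) = -135 - √(-4 + 2*14) = -135 - √(-4 + 28) = -135 - √24 = -135 - 2*√6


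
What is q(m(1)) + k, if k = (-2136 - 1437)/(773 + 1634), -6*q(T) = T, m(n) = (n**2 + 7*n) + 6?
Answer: -27568/7221 ≈ -3.8178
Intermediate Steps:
m(n) = 6 + n**2 + 7*n
q(T) = -T/6
k = -3573/2407 ≈ -1.4844
q(m(1)) + k = -(6 + 1**2 + 7*1)/6 - 3573/2407 = -(6 + 1 + 7)/6 - 3573/2407 = -1/6*14 - 3573/2407 = -7/3 - 3573/2407 = -27568/7221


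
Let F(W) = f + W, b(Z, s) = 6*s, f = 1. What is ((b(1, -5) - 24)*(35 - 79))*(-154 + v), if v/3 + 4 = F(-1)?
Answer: -394416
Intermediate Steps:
F(W) = 1 + W
v = -12 (v = -12 + 3*(1 - 1) = -12 + 3*0 = -12 + 0 = -12)
((b(1, -5) - 24)*(35 - 79))*(-154 + v) = ((6*(-5) - 24)*(35 - 79))*(-154 - 12) = ((-30 - 24)*(-44))*(-166) = -54*(-44)*(-166) = 2376*(-166) = -394416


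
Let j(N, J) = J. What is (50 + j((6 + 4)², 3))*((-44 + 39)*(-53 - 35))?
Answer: 23320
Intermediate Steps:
(50 + j((6 + 4)², 3))*((-44 + 39)*(-53 - 35)) = (50 + 3)*((-44 + 39)*(-53 - 35)) = 53*(-5*(-88)) = 53*440 = 23320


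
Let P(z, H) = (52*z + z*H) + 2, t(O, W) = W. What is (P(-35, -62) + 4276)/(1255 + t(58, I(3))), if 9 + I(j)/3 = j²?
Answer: 4628/1255 ≈ 3.6876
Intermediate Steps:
I(j) = -27 + 3*j²
P(z, H) = 2 + 52*z + H*z (P(z, H) = (52*z + H*z) + 2 = 2 + 52*z + H*z)
(P(-35, -62) + 4276)/(1255 + t(58, I(3))) = ((2 + 52*(-35) - 62*(-35)) + 4276)/(1255 + (-27 + 3*3²)) = ((2 - 1820 + 2170) + 4276)/(1255 + (-27 + 3*9)) = (352 + 4276)/(1255 + (-27 + 27)) = 4628/(1255 + 0) = 4628/1255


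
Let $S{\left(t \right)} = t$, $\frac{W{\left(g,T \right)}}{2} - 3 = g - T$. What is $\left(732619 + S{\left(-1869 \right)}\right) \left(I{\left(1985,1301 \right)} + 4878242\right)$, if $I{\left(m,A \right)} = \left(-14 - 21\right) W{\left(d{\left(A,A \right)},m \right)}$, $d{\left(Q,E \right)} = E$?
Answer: $3599610194000$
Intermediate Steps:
$W{\left(g,T \right)} = 6 - 2 T + 2 g$ ($W{\left(g,T \right)} = 6 + 2 \left(g - T\right) = 6 - \left(- 2 g + 2 T\right) = 6 - 2 T + 2 g$)
$I{\left(m,A \right)} = -210 - 70 A + 70 m$ ($I{\left(m,A \right)} = \left(-14 - 21\right) \left(6 - 2 m + 2 A\right) = - 35 \left(6 - 2 m + 2 A\right) = -210 - 70 A + 70 m$)
$\left(732619 + S{\left(-1869 \right)}\right) \left(I{\left(1985,1301 \right)} + 4878242\right) = \left(732619 - 1869\right) \left(\left(-210 - 91070 + 70 \cdot 1985\right) + 4878242\right) = 730750 \left(\left(-210 - 91070 + 138950\right) + 4878242\right) = 730750 \left(47670 + 4878242\right) = 730750 \cdot 4925912 = 3599610194000$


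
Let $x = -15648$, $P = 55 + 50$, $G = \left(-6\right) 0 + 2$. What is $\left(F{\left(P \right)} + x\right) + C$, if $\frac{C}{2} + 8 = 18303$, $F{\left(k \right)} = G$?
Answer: $20944$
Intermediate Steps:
$G = 2$ ($G = 0 + 2 = 2$)
$P = 105$
$F{\left(k \right)} = 2$
$C = 36590$ ($C = -16 + 2 \cdot 18303 = -16 + 36606 = 36590$)
$\left(F{\left(P \right)} + x\right) + C = \left(2 - 15648\right) + 36590 = -15646 + 36590 = 20944$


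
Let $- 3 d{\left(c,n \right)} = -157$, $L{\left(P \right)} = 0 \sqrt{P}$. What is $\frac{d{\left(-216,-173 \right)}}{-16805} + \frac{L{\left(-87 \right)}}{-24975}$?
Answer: $- \frac{157}{50415} \approx -0.0031142$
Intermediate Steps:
$L{\left(P \right)} = 0$
$d{\left(c,n \right)} = \frac{157}{3}$ ($d{\left(c,n \right)} = \left(- \frac{1}{3}\right) \left(-157\right) = \frac{157}{3}$)
$\frac{d{\left(-216,-173 \right)}}{-16805} + \frac{L{\left(-87 \right)}}{-24975} = \frac{157}{3 \left(-16805\right)} + \frac{0}{-24975} = \frac{157}{3} \left(- \frac{1}{16805}\right) + 0 \left(- \frac{1}{24975}\right) = - \frac{157}{50415} + 0 = - \frac{157}{50415}$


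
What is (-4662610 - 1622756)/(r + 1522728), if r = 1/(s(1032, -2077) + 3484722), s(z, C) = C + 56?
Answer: -21890050453566/5303206328329 ≈ -4.1277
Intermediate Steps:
s(z, C) = 56 + C
r = 1/3482701 (r = 1/((56 - 2077) + 3484722) = 1/(-2021 + 3484722) = 1/3482701 ≈ 2.8713e-7)
(-4662610 - 1622756)/(r + 1522728) = (-4662610 - 1622756)/(1/3482701 + 1522728) = -6285366/5303206328329/3482701 = -6285366*3482701/5303206328329 = -21890050453566/5303206328329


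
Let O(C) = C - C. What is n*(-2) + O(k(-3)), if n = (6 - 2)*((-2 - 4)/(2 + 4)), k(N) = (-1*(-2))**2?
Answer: 8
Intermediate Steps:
k(N) = 4 (k(N) = 2**2 = 4)
O(C) = 0
n = -4 (n = 4*(-6/6) = 4*(-6*1/6) = 4*(-1) = -4)
n*(-2) + O(k(-3)) = -4*(-2) + 0 = 8 + 0 = 8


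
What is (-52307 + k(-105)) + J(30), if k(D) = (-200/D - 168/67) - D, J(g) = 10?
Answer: -73434992/1407 ≈ -52193.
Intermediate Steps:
k(D) = -168/67 - D - 200/D (k(D) = (-200/D - 168*1/67) - D = (-200/D - 168/67) - D = (-168/67 - 200/D) - D = -168/67 - D - 200/D)
(-52307 + k(-105)) + J(30) = (-52307 + (-168/67 - 1*(-105) - 200/(-105))) + 10 = (-52307 + (-168/67 + 105 - 200*(-1/105))) + 10 = (-52307 + (-168/67 + 105 + 40/21)) + 10 = (-52307 + 146887/1407) + 10 = -73449062/1407 + 10 = -73434992/1407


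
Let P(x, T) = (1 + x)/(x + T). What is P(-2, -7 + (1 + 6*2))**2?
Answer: 1/16 ≈ 0.062500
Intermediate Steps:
P(x, T) = (1 + x)/(T + x)
P(-2, -7 + (1 + 6*2))**2 = ((1 - 2)/((-7 + (1 + 6*2)) - 2))**2 = (-1/((-7 + (1 + 12)) - 2))**2 = (-1/((-7 + 13) - 2))**2 = (-1/(6 - 2))**2 = (-1/4)**2 = 1/16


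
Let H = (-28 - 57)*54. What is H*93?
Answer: -426870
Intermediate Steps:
H = -4590 (H = -85*54 = -4590)
H*93 = -4590*93 = -426870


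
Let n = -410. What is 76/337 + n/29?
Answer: -135966/9773 ≈ -13.912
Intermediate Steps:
76/337 + n/29 = 76/337 - 410/29 = -135966/9773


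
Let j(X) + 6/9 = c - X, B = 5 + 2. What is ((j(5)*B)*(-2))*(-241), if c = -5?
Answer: -107968/3 ≈ -35989.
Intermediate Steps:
B = 7
j(X) = -17/3 - X (j(X) = -⅔ + (-5 - X) = -17/3 - X)
((j(5)*B)*(-2))*(-241) = (((-17/3 - 1*5)*7)*(-2))*(-241) = (((-17/3 - 5)*7)*(-2))*(-241) = (-32/3*7*(-2))*(-241) = -224/3*(-2)*(-241) = (448/3)*(-241) = -107968/3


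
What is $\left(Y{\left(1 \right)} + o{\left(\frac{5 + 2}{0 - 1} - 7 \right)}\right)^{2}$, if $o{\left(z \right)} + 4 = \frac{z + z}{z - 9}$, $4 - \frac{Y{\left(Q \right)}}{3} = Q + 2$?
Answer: $\frac{25}{529} \approx 0.047259$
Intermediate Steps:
$Y{\left(Q \right)} = 6 - 3 Q$ ($Y{\left(Q \right)} = 12 - 3 \left(Q + 2\right) = 12 - 3 \left(2 + Q\right) = 12 - \left(6 + 3 Q\right) = 6 - 3 Q$)
$o{\left(z \right)} = -4 + \frac{2 z}{-9 + z}$ ($o{\left(z \right)} = -4 + \frac{z + z}{z - 9} = -4 + \frac{2 z}{-9 + z}$)
$\left(Y{\left(1 \right)} + o{\left(\frac{5 + 2}{0 - 1} - 7 \right)}\right)^{2} = \left(\left(6 - 3\right) + \frac{2 \left(18 - \left(\frac{5 + 2}{0 - 1} - 7\right)\right)}{-9 + \left(\frac{5 + 2}{0 - 1} - 7\right)}\right)^{2} = \left(\left(6 - 3\right) + \frac{2 \left(18 - \left(\frac{7}{-1} - 7\right)\right)}{-9 + \left(\frac{7}{-1} - 7\right)}\right)^{2} = \left(3 + \frac{2 \left(18 - \left(7 \left(-1\right) - 7\right)\right)}{-9 + \left(7 \left(-1\right) - 7\right)}\right)^{2} = \left(3 + \frac{2 \left(18 - \left(-7 - 7\right)\right)}{-9 - 14}\right)^{2} = \left(3 + \frac{2 \left(18 - -14\right)}{-9 - 14}\right)^{2} = \left(3 + \frac{2 \left(18 + 14\right)}{-23}\right)^{2} = \left(3 + 2 \left(- \frac{1}{23}\right) 32\right)^{2} = \left(3 - \frac{64}{23}\right)^{2} = \left(\frac{5}{23}\right)^{2} = \frac{25}{529}$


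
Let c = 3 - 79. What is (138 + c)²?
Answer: 3844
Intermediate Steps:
c = -76
(138 + c)² = (138 - 76)² = 62² = 3844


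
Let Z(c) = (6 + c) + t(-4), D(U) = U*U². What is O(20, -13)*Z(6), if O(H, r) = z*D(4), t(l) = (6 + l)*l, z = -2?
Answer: -512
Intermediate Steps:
t(l) = l*(6 + l)
D(U) = U³
O(H, r) = -128 (O(H, r) = -2*4³ = -2*64 = -128)
Z(c) = -2 + c (Z(c) = (6 + c) - 4*(6 - 4) = (6 + c) - 4*2 = (6 + c) - 8 = -2 + c)
O(20, -13)*Z(6) = -128*(-2 + 6) = -128*4 = -512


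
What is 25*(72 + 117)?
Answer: 4725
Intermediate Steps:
25*(72 + 117) = 25*189 = 4725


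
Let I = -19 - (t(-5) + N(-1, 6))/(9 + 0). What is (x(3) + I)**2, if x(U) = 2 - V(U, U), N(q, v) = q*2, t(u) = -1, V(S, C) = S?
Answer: 3481/9 ≈ 386.78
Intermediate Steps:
N(q, v) = 2*q
x(U) = 2 - U
I = -56/3 (I = -19 - (-1 + 2*(-1))/(9 + 0) = -19 - (-1 - 2)/9 = -19 - (-3)/9 = -19 - 1*(-1/3) = -19 + 1/3 = -56/3 ≈ -18.667)
(x(3) + I)**2 = ((2 - 1*3) - 56/3)**2 = ((2 - 3) - 56/3)**2 = (-1 - 56/3)**2 = (-59/3)**2 = 3481/9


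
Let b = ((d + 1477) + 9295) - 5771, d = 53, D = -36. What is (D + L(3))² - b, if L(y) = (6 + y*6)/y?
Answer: -4270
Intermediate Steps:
b = 5054 (b = ((53 + 1477) + 9295) - 5771 = (1530 + 9295) - 5771 = 10825 - 5771 = 5054)
L(y) = (6 + 6*y)/y
(D + L(3))² - b = (-36 + (6 + 6/3))² - 1*5054 = (-36 + (6 + 6*(⅓)))² - 5054 = (-36 + (6 + 2))² - 5054 = (-36 + 8)² - 5054 = (-28)² - 5054 = 784 - 5054 = -4270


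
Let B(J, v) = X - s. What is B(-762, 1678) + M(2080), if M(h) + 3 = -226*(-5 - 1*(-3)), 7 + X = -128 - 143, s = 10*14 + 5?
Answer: 26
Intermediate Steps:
s = 145 (s = 140 + 5 = 145)
X = -278 (X = -7 + (-128 - 143) = -7 - 271 = -278)
B(J, v) = -423 (B(J, v) = -278 - 1*145 = -278 - 145 = -423)
M(h) = 449 (M(h) = -3 - 226*(-5 - 1*(-3)) = -3 - 226*(-5 + 3) = -3 - 226*(-2) = -3 + 452 = 449)
B(-762, 1678) + M(2080) = -423 + 449 = 26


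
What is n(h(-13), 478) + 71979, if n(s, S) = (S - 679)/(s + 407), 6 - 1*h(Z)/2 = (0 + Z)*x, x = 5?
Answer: 13172090/183 ≈ 71979.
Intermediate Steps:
h(Z) = 12 - 10*Z (h(Z) = 12 - 2*(0 + Z)*5 = 12 - 2*Z*5 = 12 - 10*Z)
n(s, S) = (-679 + S)/(407 + s)
n(h(-13), 478) + 71979 = (-679 + 478)/(407 + (12 - 10*(-13))) + 71979 = -201/(407 + (12 + 130)) + 71979 = -201/(407 + 142) + 71979 = -201/549 + 71979 = (1/549)*(-201) + 71979 = -67/183 + 71979 = 13172090/183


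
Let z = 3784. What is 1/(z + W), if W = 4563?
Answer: 1/8347 ≈ 0.00011980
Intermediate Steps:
1/(z + W) = 1/(3784 + 4563) = 1/8347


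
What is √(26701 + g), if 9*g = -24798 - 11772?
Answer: √203739/3 ≈ 150.46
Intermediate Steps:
g = -12190/3 (g = (-24798 - 11772)/9 = (⅑)*(-36570) = -12190/3 ≈ -4063.3)
√(26701 + g) = √(26701 - 12190/3) = √(67913/3) = √203739/3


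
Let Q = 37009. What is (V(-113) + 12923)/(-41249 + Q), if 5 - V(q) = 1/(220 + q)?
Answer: -276659/90736 ≈ -3.0491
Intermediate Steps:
V(q) = 5 - 1/(220 + q)
(V(-113) + 12923)/(-41249 + Q) = ((1099 + 5*(-113))/(220 - 113) + 12923)/(-41249 + 37009) = ((1099 - 565)/107 + 12923)/(-4240) = ((1/107)*534 + 12923)*(-1/4240) = (534/107 + 12923)*(-1/4240) = (1383295/107)*(-1/4240) = -276659/90736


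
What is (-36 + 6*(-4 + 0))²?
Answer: 3600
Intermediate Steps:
(-36 + 6*(-4 + 0))² = (-36 + 6*(-4))² = (-36 - 24)² = (-60)² = 3600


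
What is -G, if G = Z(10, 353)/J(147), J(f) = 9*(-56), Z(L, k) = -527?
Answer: -527/504 ≈ -1.0456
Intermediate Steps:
J(f) = -504
G = 527/504 (G = -527/(-504) = -527*(-1/504) = 527/504 ≈ 1.0456)
-G = -1*527/504 = -527/504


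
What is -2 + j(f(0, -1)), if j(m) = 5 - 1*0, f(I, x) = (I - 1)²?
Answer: 3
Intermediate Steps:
f(I, x) = (-1 + I)²
j(m) = 5 (j(m) = 5 + 0 = 5)
-2 + j(f(0, -1)) = -2 + 5 = 3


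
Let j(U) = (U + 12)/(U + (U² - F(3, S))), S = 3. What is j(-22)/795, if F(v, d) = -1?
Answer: -2/73617 ≈ -2.7168e-5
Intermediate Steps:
j(U) = (12 + U)/(1 + U + U²) (j(U) = (U + 12)/(U + (U² - 1*(-1))) = (12 + U)/(U + (U² + 1)) = (12 + U)/(U + (1 + U²)) = (12 + U)/(1 + U + U²))
j(-22)/795 = ((12 - 22)/(1 - 22 + (-22)²))/795 = (-10/(1 - 22 + 484))*(1/795) = (-10/463)*(1/795) = ((1/463)*(-10))*(1/795) = -10/463*1/795 = -2/73617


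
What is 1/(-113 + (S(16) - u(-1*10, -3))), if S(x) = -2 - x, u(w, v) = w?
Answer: -1/121 ≈ -0.0082645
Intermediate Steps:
1/(-113 + (S(16) - u(-1*10, -3))) = 1/(-113 + ((-2 - 1*16) - (-1)*10)) = 1/(-113 + ((-2 - 16) - 1*(-10))) = 1/(-113 + (-18 + 10)) = 1/(-113 - 8) = 1/(-121) = -1/121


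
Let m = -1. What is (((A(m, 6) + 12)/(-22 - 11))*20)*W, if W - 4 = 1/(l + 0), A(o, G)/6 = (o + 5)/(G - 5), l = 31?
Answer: -30000/341 ≈ -87.977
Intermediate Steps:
A(o, G) = 6*(5 + o)/(-5 + G) (A(o, G) = 6*((o + 5)/(G - 5)) = 6*((5 + o)/(-5 + G)) = 6*(5 + o)/(-5 + G))
W = 125/31 (W = 4 + 1/(31 + 0) = 4 + 1/31 = 125/31 ≈ 4.0323)
(((A(m, 6) + 12)/(-22 - 11))*20)*W = (((6*(5 - 1)/(-5 + 6) + 12)/(-22 - 11))*20)*(125/31) = (((6*4/1 + 12)/(-33))*20)*(125/31) = (((6*1*4 + 12)*(-1/33))*20)*(125/31) = (((24 + 12)*(-1/33))*20)*(125/31) = ((36*(-1/33))*20)*(125/31) = -12/11*20*(125/31) = -240/11*125/31 = -30000/341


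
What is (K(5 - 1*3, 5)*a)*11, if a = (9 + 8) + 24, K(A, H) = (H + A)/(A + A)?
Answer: 3157/4 ≈ 789.25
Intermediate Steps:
K(A, H) = (A + H)/(2*A) (K(A, H) = (A + H)/((2*A)) = (A + H)*(1/(2*A)) = (A + H)/(2*A))
a = 41 (a = 17 + 24 = 41)
(K(5 - 1*3, 5)*a)*11 = ((((5 - 1*3) + 5)/(2*(5 - 1*3)))*41)*11 = ((((5 - 3) + 5)/(2*(5 - 3)))*41)*11 = (((1/2)*(2 + 5)/2)*41)*11 = (((1/2)*(1/2)*7)*41)*11 = ((7/4)*41)*11 = (287/4)*11 = 3157/4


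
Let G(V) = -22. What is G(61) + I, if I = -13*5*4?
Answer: -282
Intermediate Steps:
I = -260 (I = -65*4 = -260)
G(61) + I = -22 - 260 = -282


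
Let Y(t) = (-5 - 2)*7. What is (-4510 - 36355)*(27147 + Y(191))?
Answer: -1107359770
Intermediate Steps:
Y(t) = -49 (Y(t) = -7*7 = -49)
(-4510 - 36355)*(27147 + Y(191)) = (-4510 - 36355)*(27147 - 49) = -40865*27098 = -1107359770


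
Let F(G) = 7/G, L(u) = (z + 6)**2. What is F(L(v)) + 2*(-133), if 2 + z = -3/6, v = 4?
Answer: -1858/7 ≈ -265.43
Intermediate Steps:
z = -5/2 (z = -2 - 3/6 = -2 - 3*1/6 = -2 - 1/2 = -5/2 ≈ -2.5000)
L(u) = 49/4 (L(u) = (-5/2 + 6)**2 = (7/2)**2 = 49/4)
F(L(v)) + 2*(-133) = 7/(49/4) + 2*(-133) = 7*(4/49) - 266 = 4/7 - 266 = -1858/7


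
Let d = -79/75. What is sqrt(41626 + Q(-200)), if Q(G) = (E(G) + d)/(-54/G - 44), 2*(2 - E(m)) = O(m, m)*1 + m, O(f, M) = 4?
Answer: sqrt(7163784885390)/13119 ≈ 204.02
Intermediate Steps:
d = -79/75 (d = -79*1/75 = -79/75 ≈ -1.0533)
E(m) = -m/2 (E(m) = 2 - (4*1 + m)/2 = 2 - (4 + m)/2 = 2 + (-2 - m/2) = -m/2)
Q(G) = (-79/75 - G/2)/(-44 - 54/G) (Q(G) = (-G/2 - 79/75)/(-54/G - 44) = (-79/75 - G/2)/(-44 - 54/G))
sqrt(41626 + Q(-200)) = sqrt(41626 + (1/300)*(-200)*(158 + 75*(-200))/(27 + 22*(-200))) = sqrt(41626 + (1/300)*(-200)*(158 - 15000)/(27 - 4400)) = sqrt(41626 + (1/300)*(-200)*(-14842)/(-4373)) = sqrt(41626 + (1/300)*(-200)*(-1/4373)*(-14842)) = sqrt(41626 - 29684/13119) = sqrt(546061810/13119) = sqrt(7163784885390)/13119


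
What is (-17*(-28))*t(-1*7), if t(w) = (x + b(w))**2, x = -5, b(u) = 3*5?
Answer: 47600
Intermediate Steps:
b(u) = 15
t(w) = 100 (t(w) = (-5 + 15)**2 = 10**2 = 100)
(-17*(-28))*t(-1*7) = -17*(-28)*100 = 476*100 = 47600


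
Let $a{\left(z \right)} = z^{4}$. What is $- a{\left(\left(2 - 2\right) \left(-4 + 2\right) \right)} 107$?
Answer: $0$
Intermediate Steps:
$- a{\left(\left(2 - 2\right) \left(-4 + 2\right) \right)} 107 = - \left(\left(2 - 2\right) \left(-4 + 2\right)\right)^{4} \cdot 107 = - \left(0 \left(-2\right)\right)^{4} \cdot 107 = - 0^{4} \cdot 107 = - 0 \cdot 107 = \left(-1\right) 0 = 0$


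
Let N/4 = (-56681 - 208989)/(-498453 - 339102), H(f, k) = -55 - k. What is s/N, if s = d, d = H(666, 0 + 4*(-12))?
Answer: -1172577/212536 ≈ -5.5171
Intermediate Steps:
d = -7 (d = -55 - (0 + 4*(-12)) = -55 - (0 - 48) = -55 - 1*(-48) = -55 + 48 = -7)
s = -7
N = 212536/167511 (N = 4*((-56681 - 208989)/(-498453 - 339102)) = 4*(-265670/(-837555)) = 4*(-265670*(-1/837555)) = 4*(53134/167511) = 212536/167511 ≈ 1.2688)
s/N = -7/212536/167511 = -7*167511/212536 = -1172577/212536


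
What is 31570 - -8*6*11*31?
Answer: 47938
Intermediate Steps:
31570 - -8*6*11*31 = 31570 - (-48*11)*31 = 31570 - (-528)*31 = 31570 - 1*(-16368) = 31570 + 16368 = 47938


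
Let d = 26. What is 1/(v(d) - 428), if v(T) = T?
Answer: -1/402 ≈ -0.0024876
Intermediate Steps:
1/(v(d) - 428) = 1/(26 - 428) = 1/(-402) = -1/402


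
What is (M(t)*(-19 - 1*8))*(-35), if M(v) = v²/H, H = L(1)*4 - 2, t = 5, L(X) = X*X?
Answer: 23625/2 ≈ 11813.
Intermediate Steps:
L(X) = X²
H = 2 (H = 1²*4 - 2 = 1*4 - 2 = 4 - 2 = 2)
M(v) = v²/2
(M(t)*(-19 - 1*8))*(-35) = (((½)*5²)*(-19 - 1*8))*(-35) = (((½)*25)*(-19 - 8))*(-35) = ((25/2)*(-27))*(-35) = -675/2*(-35) = 23625/2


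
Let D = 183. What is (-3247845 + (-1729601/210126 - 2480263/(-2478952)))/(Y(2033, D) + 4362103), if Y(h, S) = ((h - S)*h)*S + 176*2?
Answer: -120841508174048461/25770572161463405640 ≈ -0.0046891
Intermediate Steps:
Y(h, S) = 352 + S*h*(h - S) (Y(h, S) = (h*(h - S))*S + 352 = S*h*(h - S) + 352 = 352 + S*h*(h - S))
(-3247845 + (-1729601/210126 - 2480263/(-2478952)))/(Y(2033, D) + 4362103) = (-3247845 + (-1729601/210126 - 2480263/(-2478952)))/((352 + 183*2033² - 1*2033*183²) + 4362103) = (-3247845 + (-1729601*1/210126 - 2480263*(-1/2478952)))/((352 + 183*4133089 - 1*2033*33489) + 4362103) = (-3247845 + (-1729601/210126 + 2480263/2478952))/((352 + 756355287 - 68083137) + 4362103) = (-3247845 - 269030722501/37206590568)/(688272502 + 4362103) = -120841508174048461/37206590568/692634605 = -120841508174048461/37206590568*1/692634605 = -120841508174048461/25770572161463405640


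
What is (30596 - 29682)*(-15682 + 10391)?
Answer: -4835974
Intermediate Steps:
(30596 - 29682)*(-15682 + 10391) = 914*(-5291) = -4835974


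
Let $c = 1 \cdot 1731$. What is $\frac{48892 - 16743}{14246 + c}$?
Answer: $\frac{2473}{1229} \approx 2.0122$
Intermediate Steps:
$c = 1731$
$\frac{48892 - 16743}{14246 + c} = \frac{48892 - 16743}{14246 + 1731} = \frac{32149}{15977} = 32149 \cdot \frac{1}{15977} = \frac{2473}{1229}$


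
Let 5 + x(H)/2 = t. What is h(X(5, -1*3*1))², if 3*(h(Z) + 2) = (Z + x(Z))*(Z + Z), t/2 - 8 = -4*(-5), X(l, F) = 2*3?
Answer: 184900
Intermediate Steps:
X(l, F) = 6
t = 56 (t = 16 + 2*(-4*(-5)) = 16 + 2*20 = 16 + 40 = 56)
x(H) = 102 (x(H) = -10 + 2*56 = -10 + 112 = 102)
h(Z) = -2 + 2*Z*(102 + Z)/3 (h(Z) = -2 + ((Z + 102)*(Z + Z))/3 = -2 + ((102 + Z)*(2*Z))/3 = -2 + (2*Z*(102 + Z))/3 = -2 + 2*Z*(102 + Z)/3)
h(X(5, -1*3*1))² = (-2 + 68*6 + (⅔)*6²)² = (-2 + 408 + (⅔)*36)² = (-2 + 408 + 24)² = 430² = 184900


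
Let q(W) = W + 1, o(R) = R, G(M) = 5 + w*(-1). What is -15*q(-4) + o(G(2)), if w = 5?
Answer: 45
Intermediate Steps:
G(M) = 0 (G(M) = 5 + 5*(-1) = 5 - 5 = 0)
q(W) = 1 + W
-15*q(-4) + o(G(2)) = -15*(1 - 4) + 0 = -15*(-3) + 0 = 45 + 0 = 45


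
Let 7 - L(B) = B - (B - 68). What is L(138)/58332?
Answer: -61/58332 ≈ -0.0010457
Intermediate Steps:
L(B) = -61 (L(B) = 7 - (B - (B - 68)) = 7 - (B - (-68 + B)) = 7 - (B + (68 - B)) = 7 - 1*68 = 7 - 68 = -61)
L(138)/58332 = -61/58332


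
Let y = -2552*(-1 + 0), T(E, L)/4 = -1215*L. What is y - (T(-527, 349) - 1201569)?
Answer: 2900261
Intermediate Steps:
T(E, L) = -4860*L (T(E, L) = 4*(-1215*L) = -4860*L)
y = 2552 (y = -2552*(-1) = -88*(-29) = 2552)
y - (T(-527, 349) - 1201569) = 2552 - (-4860*349 - 1201569) = 2552 - (-1696140 - 1201569) = 2552 - 1*(-2897709) = 2552 + 2897709 = 2900261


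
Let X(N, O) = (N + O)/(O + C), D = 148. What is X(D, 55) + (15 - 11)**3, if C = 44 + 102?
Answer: 13067/201 ≈ 65.010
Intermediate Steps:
C = 146
X(N, O) = (N + O)/(146 + O) (X(N, O) = (N + O)/(O + 146) = (N + O)/(146 + O))
X(D, 55) + (15 - 11)**3 = (148 + 55)/(146 + 55) + (15 - 11)**3 = 203/201 + 4**3 = (1/201)*203 + 64 = 203/201 + 64 = 13067/201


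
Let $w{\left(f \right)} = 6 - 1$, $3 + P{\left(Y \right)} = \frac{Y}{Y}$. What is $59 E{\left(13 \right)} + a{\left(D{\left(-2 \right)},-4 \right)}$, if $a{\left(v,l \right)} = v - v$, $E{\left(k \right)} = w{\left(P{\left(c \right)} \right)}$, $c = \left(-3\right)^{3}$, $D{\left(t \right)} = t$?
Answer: $295$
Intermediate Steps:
$c = -27$
$P{\left(Y \right)} = -2$ ($P{\left(Y \right)} = -3 + \frac{Y}{Y} = -3 + 1 = -2$)
$w{\left(f \right)} = 5$
$E{\left(k \right)} = 5$
$a{\left(v,l \right)} = 0$
$59 E{\left(13 \right)} + a{\left(D{\left(-2 \right)},-4 \right)} = 59 \cdot 5 + 0 = 295 + 0 = 295$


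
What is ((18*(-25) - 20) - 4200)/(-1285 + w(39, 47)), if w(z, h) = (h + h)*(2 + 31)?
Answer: -4670/1817 ≈ -2.5702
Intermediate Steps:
w(z, h) = 66*h (w(z, h) = (2*h)*33 = 66*h)
((18*(-25) - 20) - 4200)/(-1285 + w(39, 47)) = ((18*(-25) - 20) - 4200)/(-1285 + 66*47) = ((-450 - 20) - 4200)/(-1285 + 3102) = (-470 - 4200)/1817 = -4670*1/1817 = -4670/1817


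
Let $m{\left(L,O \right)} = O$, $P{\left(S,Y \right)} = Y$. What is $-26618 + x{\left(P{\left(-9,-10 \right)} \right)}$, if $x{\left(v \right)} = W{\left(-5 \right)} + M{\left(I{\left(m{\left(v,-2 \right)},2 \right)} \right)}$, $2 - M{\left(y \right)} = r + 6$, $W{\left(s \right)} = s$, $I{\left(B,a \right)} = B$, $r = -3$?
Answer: $-26624$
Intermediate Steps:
$M{\left(y \right)} = -1$ ($M{\left(y \right)} = 2 - \left(-3 + 6\right) = 2 - 3 = -1$)
$x{\left(v \right)} = -6$ ($x{\left(v \right)} = -5 - 1 = -6$)
$-26618 + x{\left(P{\left(-9,-10 \right)} \right)} = -26618 - 6 = -26624$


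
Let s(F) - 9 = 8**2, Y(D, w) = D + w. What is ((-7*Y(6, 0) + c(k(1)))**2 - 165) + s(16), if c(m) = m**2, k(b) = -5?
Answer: 197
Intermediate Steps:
s(F) = 73 (s(F) = 9 + 8**2 = 9 + 64 = 73)
((-7*Y(6, 0) + c(k(1)))**2 - 165) + s(16) = ((-7*(6 + 0) + (-5)**2)**2 - 165) + 73 = ((-7*6 + 25)**2 - 165) + 73 = ((-42 + 25)**2 - 165) + 73 = ((-17)**2 - 165) + 73 = (289 - 165) + 73 = 124 + 73 = 197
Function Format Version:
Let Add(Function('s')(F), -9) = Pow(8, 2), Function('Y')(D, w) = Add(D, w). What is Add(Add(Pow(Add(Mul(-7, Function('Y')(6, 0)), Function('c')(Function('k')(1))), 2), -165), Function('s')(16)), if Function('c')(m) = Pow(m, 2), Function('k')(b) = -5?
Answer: 197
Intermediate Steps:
Function('s')(F) = 73 (Function('s')(F) = Add(9, Pow(8, 2)) = Add(9, 64) = 73)
Add(Add(Pow(Add(Mul(-7, Function('Y')(6, 0)), Function('c')(Function('k')(1))), 2), -165), Function('s')(16)) = Add(Add(Pow(Add(Mul(-7, Add(6, 0)), Pow(-5, 2)), 2), -165), 73) = Add(Add(Pow(Add(Mul(-7, 6), 25), 2), -165), 73) = Add(Add(Pow(Add(-42, 25), 2), -165), 73) = Add(Add(Pow(-17, 2), -165), 73) = Add(Add(289, -165), 73) = Add(124, 73) = 197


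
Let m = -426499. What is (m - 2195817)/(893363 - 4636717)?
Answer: 1311158/1871677 ≈ 0.70053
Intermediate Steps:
(m - 2195817)/(893363 - 4636717) = (-426499 - 2195817)/(893363 - 4636717) = -2622316/(-3743354) = -2622316*(-1/3743354) = 1311158/1871677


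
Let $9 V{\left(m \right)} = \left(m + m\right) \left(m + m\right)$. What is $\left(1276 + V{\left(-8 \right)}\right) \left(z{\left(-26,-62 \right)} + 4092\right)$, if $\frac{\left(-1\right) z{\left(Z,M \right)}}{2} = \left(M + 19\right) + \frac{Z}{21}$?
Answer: $\frac{1030654600}{189} \approx 5.4532 \cdot 10^{6}$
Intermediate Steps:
$V{\left(m \right)} = \frac{4 m^{2}}{9}$ ($V{\left(m \right)} = \frac{\left(m + m\right) \left(m + m\right)}{9} = \frac{2 m 2 m}{9} = \frac{4 m^{2}}{9}$)
$z{\left(Z,M \right)} = -38 - 2 M - \frac{2 Z}{21}$ ($z{\left(Z,M \right)} = - 2 \left(\left(M + 19\right) + \frac{Z}{21}\right) = - 2 \left(\left(19 + M\right) + Z \frac{1}{21}\right) = - 2 \left(\left(19 + M\right) + \frac{Z}{21}\right) = - 2 \left(19 + M + \frac{Z}{21}\right) = -38 - 2 M - \frac{2 Z}{21}$)
$\left(1276 + V{\left(-8 \right)}\right) \left(z{\left(-26,-62 \right)} + 4092\right) = \left(1276 + \frac{4 \left(-8\right)^{2}}{9}\right) \left(\left(-38 - -124 - - \frac{52}{21}\right) + 4092\right) = \left(1276 + \frac{4}{9} \cdot 64\right) \left(\left(-38 + 124 + \frac{52}{21}\right) + 4092\right) = \left(1276 + \frac{256}{9}\right) \left(\frac{1858}{21} + 4092\right) = \frac{11740}{9} \cdot \frac{87790}{21} = \frac{1030654600}{189}$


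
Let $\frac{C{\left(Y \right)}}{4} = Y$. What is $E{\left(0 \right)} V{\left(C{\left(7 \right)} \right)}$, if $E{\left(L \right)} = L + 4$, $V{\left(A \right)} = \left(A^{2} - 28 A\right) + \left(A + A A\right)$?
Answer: $3248$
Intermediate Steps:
$C{\left(Y \right)} = 4 Y$
$V{\left(A \right)} = - 27 A + 2 A^{2}$ ($V{\left(A \right)} = \left(A^{2} - 28 A\right) + \left(A + A^{2}\right) = - 27 A + 2 A^{2}$)
$E{\left(L \right)} = 4 + L$
$E{\left(0 \right)} V{\left(C{\left(7 \right)} \right)} = \left(4 + 0\right) 4 \cdot 7 \left(-27 + 2 \cdot 4 \cdot 7\right) = 4 \cdot 28 \left(-27 + 2 \cdot 28\right) = 4 \cdot 28 \left(-27 + 56\right) = 4 \cdot 28 \cdot 29 = 4 \cdot 812 = 3248$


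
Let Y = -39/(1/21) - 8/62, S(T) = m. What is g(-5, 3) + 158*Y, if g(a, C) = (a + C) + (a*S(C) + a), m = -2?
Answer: -4012001/31 ≈ -1.2942e+5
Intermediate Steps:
S(T) = -2
g(a, C) = C (g(a, C) = (a + C) + (a*(-2) + a) = (C + a) + (-2*a + a) = (C + a) - a = C)
Y = -25393/31 (Y = -39/1/21 - 8*1/62 = -39*21 - 4/31 = -819 - 4/31 = -25393/31 ≈ -819.13)
g(-5, 3) + 158*Y = 3 + 158*(-25393/31) = 3 - 4012094/31 = -4012001/31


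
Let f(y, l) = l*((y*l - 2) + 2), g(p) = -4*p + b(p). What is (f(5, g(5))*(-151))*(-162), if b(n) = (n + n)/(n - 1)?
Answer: 74914875/2 ≈ 3.7457e+7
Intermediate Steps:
b(n) = 2*n/(-1 + n) (b(n) = (2*n)/(-1 + n) = 2*n/(-1 + n))
g(p) = -4*p + 2*p/(-1 + p)
f(y, l) = y*l² (f(y, l) = l*((l*y - 2) + 2) = l*((-2 + l*y) + 2) = l*(l*y) = y*l²)
(f(5, g(5))*(-151))*(-162) = ((5*(2*5*(3 - 2*5)/(-1 + 5))²)*(-151))*(-162) = ((5*(2*5*(3 - 10)/4)²)*(-151))*(-162) = ((5*(2*5*(¼)*(-7))²)*(-151))*(-162) = ((5*(-35/2)²)*(-151))*(-162) = ((5*(1225/4))*(-151))*(-162) = ((6125/4)*(-151))*(-162) = -924875/4*(-162) = 74914875/2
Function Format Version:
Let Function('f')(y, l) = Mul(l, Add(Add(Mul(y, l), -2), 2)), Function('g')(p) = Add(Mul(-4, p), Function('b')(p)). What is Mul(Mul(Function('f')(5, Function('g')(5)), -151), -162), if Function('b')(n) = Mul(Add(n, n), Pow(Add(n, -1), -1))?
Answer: Rational(74914875, 2) ≈ 3.7457e+7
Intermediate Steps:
Function('b')(n) = Mul(2, n, Pow(Add(-1, n), -1)) (Function('b')(n) = Mul(Mul(2, n), Pow(Add(-1, n), -1)) = Mul(2, n, Pow(Add(-1, n), -1)))
Function('g')(p) = Add(Mul(-4, p), Mul(2, p, Pow(Add(-1, p), -1)))
Function('f')(y, l) = Mul(y, Pow(l, 2)) (Function('f')(y, l) = Mul(l, Add(Add(Mul(l, y), -2), 2)) = Mul(l, Add(Add(-2, Mul(l, y)), 2)) = Mul(l, Mul(l, y)) = Mul(y, Pow(l, 2)))
Mul(Mul(Function('f')(5, Function('g')(5)), -151), -162) = Mul(Mul(Mul(5, Pow(Mul(2, 5, Pow(Add(-1, 5), -1), Add(3, Mul(-2, 5))), 2)), -151), -162) = Mul(Mul(Mul(5, Pow(Mul(2, 5, Pow(4, -1), Add(3, -10)), 2)), -151), -162) = Mul(Mul(Mul(5, Pow(Mul(2, 5, Rational(1, 4), -7), 2)), -151), -162) = Mul(Mul(Mul(5, Pow(Rational(-35, 2), 2)), -151), -162) = Mul(Mul(Mul(5, Rational(1225, 4)), -151), -162) = Mul(Mul(Rational(6125, 4), -151), -162) = Mul(Rational(-924875, 4), -162) = Rational(74914875, 2)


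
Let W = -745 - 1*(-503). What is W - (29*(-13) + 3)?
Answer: 132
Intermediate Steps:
W = -242 (W = -745 + 503 = -242)
W - (29*(-13) + 3) = -242 - (29*(-13) + 3) = -242 - (-377 + 3) = -242 - 1*(-374) = -242 + 374 = 132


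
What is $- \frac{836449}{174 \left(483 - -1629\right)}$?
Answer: $- \frac{836449}{367488} \approx -2.2761$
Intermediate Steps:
$- \frac{836449}{174 \left(483 - -1629\right)} = - \frac{836449}{174 \left(483 + 1629\right)} = - \frac{836449}{174 \cdot 2112} = - \frac{836449}{367488}$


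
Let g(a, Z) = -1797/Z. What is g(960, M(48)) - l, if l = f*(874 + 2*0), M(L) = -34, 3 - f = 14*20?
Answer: 8233129/34 ≈ 2.4215e+5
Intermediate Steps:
f = -277 (f = 3 - 14*20 = 3 - 1*280 = 3 - 280 = -277)
l = -242098 (l = -277*(874 + 2*0) = -277*(874 + 0) = -277*874 = -242098)
g(960, M(48)) - l = -1797/(-34) - 1*(-242098) = -1797*(-1/34) + 242098 = 1797/34 + 242098 = 8233129/34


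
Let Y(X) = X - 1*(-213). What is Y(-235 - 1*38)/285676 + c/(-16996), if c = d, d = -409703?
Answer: 4180046231/173405332 ≈ 24.106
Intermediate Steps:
Y(X) = 213 + X (Y(X) = X + 213 = 213 + X)
c = -409703
Y(-235 - 1*38)/285676 + c/(-16996) = (213 + (-235 - 1*38))/285676 - 409703/(-16996) = (213 + (-235 - 38))*(1/285676) - 409703*(-1/16996) = (213 - 273)*(1/285676) + 58529/2428 = -60*1/285676 + 58529/2428 = -15/71419 + 58529/2428 = 4180046231/173405332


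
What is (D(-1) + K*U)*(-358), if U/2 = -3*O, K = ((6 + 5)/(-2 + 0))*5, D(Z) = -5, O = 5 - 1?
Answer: -234490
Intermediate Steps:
O = 4
K = -55/2 (K = (11/(-2))*5 = (11*(-½))*5 = -11/2*5 = -55/2 ≈ -27.500)
U = -24 (U = 2*(-3*4) = 2*(-12) = -24)
(D(-1) + K*U)*(-358) = (-5 - 55/2*(-24))*(-358) = (-5 + 660)*(-358) = 655*(-358) = -234490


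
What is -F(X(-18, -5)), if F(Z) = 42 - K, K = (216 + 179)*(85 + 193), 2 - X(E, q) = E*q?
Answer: 109768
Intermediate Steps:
X(E, q) = 2 - E*q
K = 109810 (K = 395*278 = 109810)
F(Z) = -109768 (F(Z) = 42 - 1*109810 = 42 - 109810 = -109768)
-F(X(-18, -5)) = -1*(-109768) = 109768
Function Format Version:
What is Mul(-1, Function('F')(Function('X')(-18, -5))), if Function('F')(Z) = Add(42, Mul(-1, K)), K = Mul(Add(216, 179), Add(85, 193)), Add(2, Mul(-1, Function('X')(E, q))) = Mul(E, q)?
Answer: 109768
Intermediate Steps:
Function('X')(E, q) = Add(2, Mul(-1, E, q)) (Function('X')(E, q) = Add(2, Mul(-1, Mul(E, q))) = Add(2, Mul(-1, E, q)))
K = 109810 (K = Mul(395, 278) = 109810)
Function('F')(Z) = -109768 (Function('F')(Z) = Add(42, Mul(-1, 109810)) = Add(42, -109810) = -109768)
Mul(-1, Function('F')(Function('X')(-18, -5))) = Mul(-1, -109768) = 109768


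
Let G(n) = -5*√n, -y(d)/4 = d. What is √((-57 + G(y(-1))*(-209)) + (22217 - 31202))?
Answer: 2*I*√1738 ≈ 83.379*I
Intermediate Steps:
y(d) = -4*d
√((-57 + G(y(-1))*(-209)) + (22217 - 31202)) = √((-57 - 5*√(-4*(-1))*(-209)) + (22217 - 31202)) = √((-57 - 5*√4*(-209)) - 8985) = √((-57 - 5*2*(-209)) - 8985) = √((-57 - 10*(-209)) - 8985) = √((-57 + 2090) - 8985) = √(2033 - 8985) = √(-6952) = 2*I*√1738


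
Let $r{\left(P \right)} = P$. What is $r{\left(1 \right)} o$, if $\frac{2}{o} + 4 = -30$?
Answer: $- \frac{1}{17} \approx -0.058824$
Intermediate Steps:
$o = - \frac{1}{17}$ ($o = \frac{2}{-4 - 30} = \frac{2}{-34} = 2 \left(- \frac{1}{34}\right) = - \frac{1}{17} \approx -0.058824$)
$r{\left(1 \right)} o = 1 \left(- \frac{1}{17}\right) = - \frac{1}{17}$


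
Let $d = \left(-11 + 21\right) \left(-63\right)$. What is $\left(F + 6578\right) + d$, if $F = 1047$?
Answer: $6995$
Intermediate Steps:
$d = -630$ ($d = 10 \left(-63\right) = -630$)
$\left(F + 6578\right) + d = \left(1047 + 6578\right) - 630 = 7625 - 630 = 6995$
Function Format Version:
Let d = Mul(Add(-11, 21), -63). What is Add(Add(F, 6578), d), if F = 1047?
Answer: 6995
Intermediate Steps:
d = -630 (d = Mul(10, -63) = -630)
Add(Add(F, 6578), d) = Add(Add(1047, 6578), -630) = Add(7625, -630) = 6995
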